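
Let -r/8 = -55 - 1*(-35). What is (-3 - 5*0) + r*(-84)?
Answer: -13443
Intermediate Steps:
r = 160 (r = -8*(-55 - 1*(-35)) = -8*(-55 + 35) = -8*(-20) = 160)
(-3 - 5*0) + r*(-84) = (-3 - 5*0) + 160*(-84) = (-3 + 0) - 13440 = -3 - 13440 = -13443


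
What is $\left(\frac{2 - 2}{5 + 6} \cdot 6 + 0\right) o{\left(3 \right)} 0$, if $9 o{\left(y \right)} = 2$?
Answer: $0$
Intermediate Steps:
$o{\left(y \right)} = \frac{2}{9}$ ($o{\left(y \right)} = \frac{1}{9} \cdot 2 = \frac{2}{9}$)
$\left(\frac{2 - 2}{5 + 6} \cdot 6 + 0\right) o{\left(3 \right)} 0 = \left(\frac{2 - 2}{5 + 6} \cdot 6 + 0\right) \frac{2}{9} \cdot 0 = \left(\frac{0}{11} \cdot 6 + 0\right) \frac{2}{9} \cdot 0 = \left(0 \cdot \frac{1}{11} \cdot 6 + 0\right) \frac{2}{9} \cdot 0 = \left(0 \cdot 6 + 0\right) \frac{2}{9} \cdot 0 = \left(0 + 0\right) \frac{2}{9} \cdot 0 = 0 \cdot \frac{2}{9} \cdot 0 = 0 \cdot 0 = 0$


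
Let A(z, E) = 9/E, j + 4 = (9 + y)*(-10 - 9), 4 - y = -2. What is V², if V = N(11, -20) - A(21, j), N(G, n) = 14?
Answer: 16443025/83521 ≈ 196.87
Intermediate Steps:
y = 6 (y = 4 - 1*(-2) = 4 + 2 = 6)
j = -289 (j = -4 + (9 + 6)*(-10 - 9) = -4 + 15*(-19) = -4 - 285 = -289)
V = 4055/289 (V = 14 - 9/(-289) = 14 - 9*(-1)/289 = 14 - 1*(-9/289) = 14 + 9/289 = 4055/289 ≈ 14.031)
V² = (4055/289)² = 16443025/83521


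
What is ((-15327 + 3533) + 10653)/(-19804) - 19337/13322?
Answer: -183874773/131914444 ≈ -1.3939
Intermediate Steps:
((-15327 + 3533) + 10653)/(-19804) - 19337/13322 = (-11794 + 10653)*(-1/19804) - 19337*1/13322 = -1141*(-1/19804) - 19337/13322 = 1141/19804 - 19337/13322 = -183874773/131914444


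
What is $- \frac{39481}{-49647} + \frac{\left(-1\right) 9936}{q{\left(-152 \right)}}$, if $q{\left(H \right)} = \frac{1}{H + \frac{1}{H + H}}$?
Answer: $\frac{5767856626}{3819} \approx 1.5103 \cdot 10^{6}$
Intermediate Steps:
$q{\left(H \right)} = \frac{1}{H + \frac{1}{2 H}}$
$- \frac{39481}{-49647} + \frac{\left(-1\right) 9936}{q{\left(-152 \right)}} = - \frac{39481}{-49647} + \frac{\left(-1\right) 9936}{2 \left(-152\right) \frac{1}{1 + 2 \left(-152\right)^{2}}} = \left(-39481\right) \left(- \frac{1}{49647}\right) - \frac{9936}{2 \left(-152\right) \frac{1}{1 + 2 \cdot 23104}} = \frac{3037}{3819} - \frac{9936}{2 \left(-152\right) \frac{1}{1 + 46208}} = \frac{3037}{3819} - \frac{9936}{2 \left(-152\right) \frac{1}{46209}} = \frac{3037}{3819} - \frac{9936}{- \frac{304}{46209}} = \frac{3037}{3819} - - \frac{28695789}{19} = \frac{3037}{3819} + \frac{28695789}{19} = \frac{5767856626}{3819}$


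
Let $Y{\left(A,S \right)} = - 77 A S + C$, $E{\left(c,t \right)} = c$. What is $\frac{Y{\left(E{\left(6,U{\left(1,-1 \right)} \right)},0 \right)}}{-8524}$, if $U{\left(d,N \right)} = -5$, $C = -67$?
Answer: $\frac{67}{8524} \approx 0.0078602$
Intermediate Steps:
$Y{\left(A,S \right)} = -67 - 77 A S$ ($Y{\left(A,S \right)} = - 77 A S - 67 = -67 - 77 A S$)
$\frac{Y{\left(E{\left(6,U{\left(1,-1 \right)} \right)},0 \right)}}{-8524} = \frac{-67 - 462 \cdot 0}{-8524} = \left(-67 + 0\right) \left(- \frac{1}{8524}\right) = \left(-67\right) \left(- \frac{1}{8524}\right) = \frac{67}{8524}$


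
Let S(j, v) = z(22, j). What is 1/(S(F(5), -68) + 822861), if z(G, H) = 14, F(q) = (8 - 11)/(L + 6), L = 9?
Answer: 1/822875 ≈ 1.2153e-6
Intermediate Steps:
F(q) = -1/5 (F(q) = (8 - 11)/(9 + 6) = -3/15 = -3*1/15 = -1/5)
S(j, v) = 14
1/(S(F(5), -68) + 822861) = 1/(14 + 822861) = 1/822875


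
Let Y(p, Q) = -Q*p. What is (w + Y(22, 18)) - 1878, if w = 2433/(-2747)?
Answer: -6249111/2747 ≈ -2274.9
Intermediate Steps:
w = -2433/2747 (w = 2433*(-1/2747) = -2433/2747 ≈ -0.88569)
Y(p, Q) = -Q*p
(w + Y(22, 18)) - 1878 = (-2433/2747 - 1*18*22) - 1878 = (-2433/2747 - 396) - 1878 = -1090245/2747 - 1878 = -6249111/2747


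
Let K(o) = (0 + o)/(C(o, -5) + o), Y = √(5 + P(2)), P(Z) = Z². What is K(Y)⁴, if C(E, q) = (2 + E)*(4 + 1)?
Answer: 81/614656 ≈ 0.00013178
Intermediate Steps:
Y = 3 (Y = √(5 + 2²) = √(5 + 4) = √9 = 3)
C(E, q) = 10 + 5*E (C(E, q) = (2 + E)*5 = 10 + 5*E)
K(o) = o/(10 + 6*o) (K(o) = (0 + o)/((10 + 5*o) + o) = o/(10 + 6*o))
K(Y)⁴ = ((½)*3/(5 + 3*3))⁴ = ((½)*3/(5 + 9))⁴ = ((½)*3/14)⁴ = ((½)*3*(1/14))⁴ = (3/28)⁴ = 81/614656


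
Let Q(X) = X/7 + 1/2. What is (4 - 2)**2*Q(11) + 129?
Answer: 961/7 ≈ 137.29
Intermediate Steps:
Q(X) = 1/2 + X/7 (Q(X) = X*(1/7) + 1*(1/2) = X/7 + 1/2 = 1/2 + X/7)
(4 - 2)**2*Q(11) + 129 = (4 - 2)**2*(1/2 + (1/7)*11) + 129 = 2**2*(1/2 + 11/7) + 129 = 4*(29/14) + 129 = 58/7 + 129 = 961/7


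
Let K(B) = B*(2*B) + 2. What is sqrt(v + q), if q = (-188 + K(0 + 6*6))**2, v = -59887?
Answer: sqrt(5728949) ≈ 2393.5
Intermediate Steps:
K(B) = 2 + 2*B**2 (K(B) = 2*B**2 + 2 = 2 + 2*B**2)
q = 5788836 (q = (-188 + (2 + 2*(0 + 6*6)**2))**2 = (-188 + (2 + 2*(0 + 36)**2))**2 = (-188 + (2 + 2*36**2))**2 = (-188 + (2 + 2*1296))**2 = (-188 + (2 + 2592))**2 = (-188 + 2594)**2 = 2406**2 = 5788836)
sqrt(v + q) = sqrt(-59887 + 5788836) = sqrt(5728949)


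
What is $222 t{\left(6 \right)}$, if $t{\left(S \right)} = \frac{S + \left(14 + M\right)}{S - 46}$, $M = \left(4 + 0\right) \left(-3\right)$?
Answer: $- \frac{222}{5} \approx -44.4$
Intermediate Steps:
$M = -12$ ($M = 4 \left(-3\right) = -12$)
$t{\left(S \right)} = \frac{2 + S}{-46 + S}$ ($t{\left(S \right)} = \frac{S + \left(14 - 12\right)}{S - 46} = \frac{S + 2}{-46 + S} = \frac{2 + S}{-46 + S}$)
$222 t{\left(6 \right)} = 222 \frac{2 + 6}{-46 + 6} = 222 \frac{1}{-40} \cdot 8 = 222 \left(\left(- \frac{1}{40}\right) 8\right) = 222 \left(- \frac{1}{5}\right) = - \frac{222}{5}$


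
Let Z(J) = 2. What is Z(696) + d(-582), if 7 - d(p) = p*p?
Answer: -338715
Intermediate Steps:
d(p) = 7 - p² (d(p) = 7 - p*p = 7 - p²)
Z(696) + d(-582) = 2 + (7 - 1*(-582)²) = 2 + (7 - 1*338724) = 2 + (7 - 338724) = 2 - 338717 = -338715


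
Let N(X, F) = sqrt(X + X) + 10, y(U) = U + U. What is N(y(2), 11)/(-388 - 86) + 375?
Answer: 88870/237 - sqrt(2)/237 ≈ 374.97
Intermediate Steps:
y(U) = 2*U
N(X, F) = 10 + sqrt(2)*sqrt(X) (N(X, F) = sqrt(2*X) + 10 = sqrt(2)*sqrt(X) + 10 = 10 + sqrt(2)*sqrt(X))
N(y(2), 11)/(-388 - 86) + 375 = (10 + sqrt(2)*sqrt(2*2))/(-388 - 86) + 375 = (10 + sqrt(2)*sqrt(4))/(-474) + 375 = -(10 + sqrt(2)*2)/474 + 375 = -(10 + 2*sqrt(2))/474 + 375 = (-5/237 - sqrt(2)/237) + 375 = 88870/237 - sqrt(2)/237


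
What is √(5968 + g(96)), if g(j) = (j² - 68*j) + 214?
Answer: √8870 ≈ 94.181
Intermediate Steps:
g(j) = 214 + j² - 68*j
√(5968 + g(96)) = √(5968 + (214 + 96² - 68*96)) = √(5968 + (214 + 9216 - 6528)) = √(5968 + 2902) = √8870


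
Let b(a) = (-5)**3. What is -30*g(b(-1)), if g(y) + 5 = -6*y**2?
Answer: 2812650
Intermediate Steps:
b(a) = -125
g(y) = -5 - 6*y**2
-30*g(b(-1)) = -30*(-5 - 6*(-125)**2) = -30*(-5 - 6*15625) = -30*(-5 - 93750) = -30*(-93755) = 2812650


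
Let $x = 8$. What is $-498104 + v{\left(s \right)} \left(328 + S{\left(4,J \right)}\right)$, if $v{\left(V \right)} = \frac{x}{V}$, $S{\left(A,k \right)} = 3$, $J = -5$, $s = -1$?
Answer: $-500752$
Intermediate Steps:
$v{\left(V \right)} = \frac{8}{V}$
$-498104 + v{\left(s \right)} \left(328 + S{\left(4,J \right)}\right) = -498104 + \frac{8}{-1} \left(328 + 3\right) = -498104 + 8 \left(-1\right) 331 = -498104 - 2648 = -500752$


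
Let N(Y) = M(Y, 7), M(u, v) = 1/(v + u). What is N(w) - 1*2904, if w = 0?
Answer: -20327/7 ≈ -2903.9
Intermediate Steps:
M(u, v) = 1/(u + v)
N(Y) = 1/(7 + Y) (N(Y) = 1/(Y + 7) = 1/(7 + Y))
N(w) - 1*2904 = 1/(7 + 0) - 1*2904 = 1/7 - 2904 = ⅐ - 2904 = -20327/7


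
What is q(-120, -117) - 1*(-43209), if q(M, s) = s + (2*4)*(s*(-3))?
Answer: 45900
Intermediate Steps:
q(M, s) = -23*s (q(M, s) = s + 8*(-3*s) = s - 24*s = -23*s)
q(-120, -117) - 1*(-43209) = -23*(-117) - 1*(-43209) = 2691 + 43209 = 45900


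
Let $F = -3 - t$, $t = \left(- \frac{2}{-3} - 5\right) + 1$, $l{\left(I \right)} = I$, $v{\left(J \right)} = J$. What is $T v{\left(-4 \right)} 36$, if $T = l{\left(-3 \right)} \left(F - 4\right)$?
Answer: $-1584$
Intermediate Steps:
$t = - \frac{10}{3}$ ($t = \left(\left(-2\right) \left(- \frac{1}{3}\right) - 5\right) + 1 = \left(\frac{2}{3} - 5\right) + 1 = - \frac{13}{3} + 1 = - \frac{10}{3} \approx -3.3333$)
$F = \frac{1}{3}$ ($F = -3 - - \frac{10}{3} = -3 + \frac{10}{3} = \frac{1}{3} \approx 0.33333$)
$T = 11$ ($T = - 3 \left(\frac{1}{3} - 4\right) = \left(-3\right) \left(- \frac{11}{3}\right) = 11$)
$T v{\left(-4 \right)} 36 = 11 \left(-4\right) 36 = \left(-44\right) 36 = -1584$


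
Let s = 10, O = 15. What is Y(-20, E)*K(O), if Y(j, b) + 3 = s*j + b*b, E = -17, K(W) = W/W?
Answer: 86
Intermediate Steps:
K(W) = 1
Y(j, b) = -3 + b² + 10*j (Y(j, b) = -3 + (10*j + b*b) = -3 + (10*j + b²) = -3 + (b² + 10*j) = -3 + b² + 10*j)
Y(-20, E)*K(O) = (-3 + (-17)² + 10*(-20))*1 = (-3 + 289 - 200)*1 = 86*1 = 86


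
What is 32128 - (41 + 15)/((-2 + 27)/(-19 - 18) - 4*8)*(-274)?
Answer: 38275024/1209 ≈ 31658.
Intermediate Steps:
32128 - (41 + 15)/((-2 + 27)/(-19 - 18) - 4*8)*(-274) = 32128 - 56/(25/(-37) - 32)*(-274) = 32128 - 56/(25*(-1/37) - 32)*(-274) = 32128 - 56/(-25/37 - 32)*(-274) = 32128 - 56/(-1209/37)*(-274) = 32128 - 56*(-37/1209)*(-274) = 32128 - (-2072)*(-274)/1209 = 32128 - 1*567728/1209 = 32128 - 567728/1209 = 38275024/1209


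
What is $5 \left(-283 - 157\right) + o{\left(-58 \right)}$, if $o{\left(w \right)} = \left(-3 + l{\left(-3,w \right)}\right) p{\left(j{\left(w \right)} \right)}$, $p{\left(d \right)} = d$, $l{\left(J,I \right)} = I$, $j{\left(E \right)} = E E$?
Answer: $-207404$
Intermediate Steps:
$j{\left(E \right)} = E^{2}$
$o{\left(w \right)} = w^{2} \left(-3 + w\right)$ ($o{\left(w \right)} = \left(-3 + w\right) w^{2} = w^{2} \left(-3 + w\right)$)
$5 \left(-283 - 157\right) + o{\left(-58 \right)} = 5 \left(-283 - 157\right) + \left(-58\right)^{2} \left(-3 - 58\right) = 5 \left(-440\right) + 3364 \left(-61\right) = -2200 - 205204 = -207404$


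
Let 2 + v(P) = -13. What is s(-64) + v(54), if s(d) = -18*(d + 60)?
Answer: 57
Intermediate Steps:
s(d) = -1080 - 18*d (s(d) = -18*(60 + d) = -1080 - 18*d)
v(P) = -15 (v(P) = -2 - 13 = -15)
s(-64) + v(54) = (-1080 - 18*(-64)) - 15 = (-1080 + 1152) - 15 = 72 - 15 = 57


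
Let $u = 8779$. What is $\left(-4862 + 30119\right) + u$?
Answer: $34036$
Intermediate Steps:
$\left(-4862 + 30119\right) + u = \left(-4862 + 30119\right) + 8779 = 25257 + 8779 = 34036$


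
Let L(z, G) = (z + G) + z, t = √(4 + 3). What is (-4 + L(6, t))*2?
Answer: 16 + 2*√7 ≈ 21.292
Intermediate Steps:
t = √7 ≈ 2.6458
L(z, G) = G + 2*z (L(z, G) = (G + z) + z = G + 2*z)
(-4 + L(6, t))*2 = (-4 + (√7 + 2*6))*2 = (-4 + (√7 + 12))*2 = (-4 + (12 + √7))*2 = (8 + √7)*2 = 16 + 2*√7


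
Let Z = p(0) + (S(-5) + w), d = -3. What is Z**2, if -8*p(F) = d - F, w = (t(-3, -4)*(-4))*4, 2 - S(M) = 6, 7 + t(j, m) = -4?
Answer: 1901641/64 ≈ 29713.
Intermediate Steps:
t(j, m) = -11 (t(j, m) = -7 - 4 = -11)
S(M) = -4 (S(M) = 2 - 1*6 = 2 - 6 = -4)
w = 176 (w = -11*(-4)*4 = 44*4 = 176)
p(F) = 3/8 + F/8 (p(F) = -(-3 - F)/8 = 3/8 + F/8)
Z = 1379/8 (Z = (3/8 + (1/8)*0) + (-4 + 176) = (3/8 + 0) + 172 = 3/8 + 172 = 1379/8 ≈ 172.38)
Z**2 = (1379/8)**2 = 1901641/64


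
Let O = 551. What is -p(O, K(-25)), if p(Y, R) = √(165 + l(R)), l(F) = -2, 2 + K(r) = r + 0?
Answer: -√163 ≈ -12.767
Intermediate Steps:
K(r) = -2 + r (K(r) = -2 + (r + 0) = -2 + r)
p(Y, R) = √163 (p(Y, R) = √(165 - 2) = √163)
-p(O, K(-25)) = -√163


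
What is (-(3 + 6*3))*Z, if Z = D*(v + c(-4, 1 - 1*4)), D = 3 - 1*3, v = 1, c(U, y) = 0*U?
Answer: 0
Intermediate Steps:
c(U, y) = 0
D = 0 (D = 3 - 3 = 0)
Z = 0 (Z = 0*(1 + 0) = 0*1 = 0)
(-(3 + 6*3))*Z = -(3 + 6*3)*0 = -(3 + 18)*0 = -1*21*0 = -21*0 = 0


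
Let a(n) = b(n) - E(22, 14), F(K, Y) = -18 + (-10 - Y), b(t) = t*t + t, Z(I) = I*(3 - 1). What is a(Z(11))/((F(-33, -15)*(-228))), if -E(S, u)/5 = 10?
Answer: 139/741 ≈ 0.18758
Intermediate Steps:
E(S, u) = -50 (E(S, u) = -5*10 = -50)
Z(I) = 2*I (Z(I) = I*2 = 2*I)
b(t) = t + t² (b(t) = t² + t = t + t²)
F(K, Y) = -28 - Y
a(n) = 50 + n*(1 + n) (a(n) = n*(1 + n) - 1*(-50) = n*(1 + n) + 50 = 50 + n*(1 + n))
a(Z(11))/((F(-33, -15)*(-228))) = (50 + (2*11)*(1 + 2*11))/(((-28 - 1*(-15))*(-228))) = (50 + 22*(1 + 22))/(((-28 + 15)*(-228))) = (50 + 22*23)/((-13*(-228))) = (50 + 506)/2964 = 556*(1/2964) = 139/741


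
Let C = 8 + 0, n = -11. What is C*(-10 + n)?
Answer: -168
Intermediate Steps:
C = 8
C*(-10 + n) = 8*(-10 - 11) = 8*(-21) = -168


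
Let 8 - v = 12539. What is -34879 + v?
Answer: -47410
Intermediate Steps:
v = -12531 (v = 8 - 1*12539 = 8 - 12539 = -12531)
-34879 + v = -34879 - 12531 = -47410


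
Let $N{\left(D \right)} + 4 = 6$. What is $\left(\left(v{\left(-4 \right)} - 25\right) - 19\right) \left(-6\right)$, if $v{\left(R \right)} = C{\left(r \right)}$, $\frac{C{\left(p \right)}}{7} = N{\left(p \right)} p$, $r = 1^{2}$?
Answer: $180$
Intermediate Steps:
$N{\left(D \right)} = 2$ ($N{\left(D \right)} = -4 + 6 = 2$)
$r = 1$
$C{\left(p \right)} = 14 p$ ($C{\left(p \right)} = 7 \cdot 2 p = 14 p$)
$v{\left(R \right)} = 14$ ($v{\left(R \right)} = 14 \cdot 1 = 14$)
$\left(\left(v{\left(-4 \right)} - 25\right) - 19\right) \left(-6\right) = \left(\left(14 - 25\right) - 19\right) \left(-6\right) = \left(-11 - 19\right) \left(-6\right) = \left(-30\right) \left(-6\right) = 180$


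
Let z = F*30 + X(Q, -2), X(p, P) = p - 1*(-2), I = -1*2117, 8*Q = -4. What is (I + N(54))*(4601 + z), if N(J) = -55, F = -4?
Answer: -9735990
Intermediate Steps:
Q = -1/2 (Q = (1/8)*(-4) = -1/2 ≈ -0.50000)
I = -2117
X(p, P) = 2 + p (X(p, P) = p + 2 = 2 + p)
z = -237/2 (z = -4*30 + (2 - 1/2) = -120 + 3/2 = -237/2 ≈ -118.50)
(I + N(54))*(4601 + z) = (-2117 - 55)*(4601 - 237/2) = -2172*8965/2 = -9735990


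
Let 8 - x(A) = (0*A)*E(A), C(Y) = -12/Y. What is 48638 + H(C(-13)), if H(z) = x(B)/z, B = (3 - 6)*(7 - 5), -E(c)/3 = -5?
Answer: 145940/3 ≈ 48647.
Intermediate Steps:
E(c) = 15 (E(c) = -3*(-5) = 15)
B = -6 (B = -3*2 = -6)
x(A) = 8 (x(A) = 8 - 0*A*15 = 8 - 0*15 = 8 - 1*0 = 8 + 0 = 8)
H(z) = 8/z
48638 + H(C(-13)) = 48638 + 8/((-12/(-13))) = 48638 + 8/((-12*(-1/13))) = 48638 + 8/(12/13) = 48638 + 8*(13/12) = 48638 + 26/3 = 145940/3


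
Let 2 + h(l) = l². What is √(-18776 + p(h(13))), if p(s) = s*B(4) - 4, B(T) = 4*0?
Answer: 2*I*√4695 ≈ 137.04*I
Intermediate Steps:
B(T) = 0
h(l) = -2 + l²
p(s) = -4 (p(s) = s*0 - 4 = 0 - 4 = -4)
√(-18776 + p(h(13))) = √(-18776 - 4) = √(-18780) = 2*I*√4695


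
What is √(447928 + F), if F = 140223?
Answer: √588151 ≈ 766.91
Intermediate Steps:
√(447928 + F) = √(447928 + 140223) = √588151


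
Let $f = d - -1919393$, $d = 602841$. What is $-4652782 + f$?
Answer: $-2130548$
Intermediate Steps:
$f = 2522234$ ($f = 602841 - -1919393 = 602841 + 1919393 = 2522234$)
$-4652782 + f = -4652782 + 2522234 = -2130548$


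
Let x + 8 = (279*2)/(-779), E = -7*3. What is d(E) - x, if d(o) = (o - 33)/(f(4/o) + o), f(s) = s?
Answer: 3904936/346655 ≈ 11.265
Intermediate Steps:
E = -21
d(o) = (-33 + o)/(o + 4/o) (d(o) = (o - 33)/(4/o + o) = (-33 + o)/(o + 4/o))
x = -6790/779 (x = -8 + (279*2)/(-779) = -8 + 558*(-1/779) = -8 - 558/779 = -6790/779 ≈ -8.7163)
d(E) - x = -21*(-33 - 21)/(4 + (-21)**2) - 1*(-6790/779) = -21*(-54)/(4 + 441) + 6790/779 = -21*(-54)/445 + 6790/779 = -21*1/445*(-54) + 6790/779 = 1134/445 + 6790/779 = 3904936/346655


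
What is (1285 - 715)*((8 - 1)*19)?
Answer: 75810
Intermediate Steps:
(1285 - 715)*((8 - 1)*19) = 570*(7*19) = 570*133 = 75810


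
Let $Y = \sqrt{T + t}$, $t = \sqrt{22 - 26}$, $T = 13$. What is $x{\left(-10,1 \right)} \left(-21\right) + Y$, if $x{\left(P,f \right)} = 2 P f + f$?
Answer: $399 + \sqrt{13 + 2 i} \approx 402.62 + 0.27654 i$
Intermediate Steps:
$t = 2 i$ ($t = \sqrt{-4} = 2 i \approx 2.0 i$)
$Y = \sqrt{13 + 2 i} \approx 3.6161 + 0.27654 i$
$x{\left(P,f \right)} = f + 2 P f$ ($x{\left(P,f \right)} = 2 P f + f = f + 2 P f$)
$x{\left(-10,1 \right)} \left(-21\right) + Y = 1 \left(1 + 2 \left(-10\right)\right) \left(-21\right) + \sqrt{13 + 2 i} = 1 \left(1 - 20\right) \left(-21\right) + \sqrt{13 + 2 i} = 1 \left(-19\right) \left(-21\right) + \sqrt{13 + 2 i} = \left(-19\right) \left(-21\right) + \sqrt{13 + 2 i} = 399 + \sqrt{13 + 2 i}$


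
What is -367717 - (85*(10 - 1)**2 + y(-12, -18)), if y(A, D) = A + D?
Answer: -374572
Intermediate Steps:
-367717 - (85*(10 - 1)**2 + y(-12, -18)) = -367717 - (85*(10 - 1)**2 + (-12 - 18)) = -367717 - (85*9**2 - 30) = -367717 - (85*81 - 30) = -367717 - (6885 - 30) = -367717 - 1*6855 = -367717 - 6855 = -374572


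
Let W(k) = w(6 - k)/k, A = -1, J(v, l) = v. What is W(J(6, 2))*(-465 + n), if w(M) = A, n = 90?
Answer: 125/2 ≈ 62.500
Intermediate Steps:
w(M) = -1
W(k) = -1/k
W(J(6, 2))*(-465 + n) = (-1/6)*(-465 + 90) = -1*⅙*(-375) = -⅙*(-375) = 125/2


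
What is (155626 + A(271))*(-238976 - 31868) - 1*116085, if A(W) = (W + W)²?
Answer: -121714701245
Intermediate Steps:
A(W) = 4*W² (A(W) = (2*W)² = 4*W²)
(155626 + A(271))*(-238976 - 31868) - 1*116085 = (155626 + 4*271²)*(-238976 - 31868) - 1*116085 = (155626 + 4*73441)*(-270844) - 116085 = (155626 + 293764)*(-270844) - 116085 = 449390*(-270844) - 116085 = -121714585160 - 116085 = -121714701245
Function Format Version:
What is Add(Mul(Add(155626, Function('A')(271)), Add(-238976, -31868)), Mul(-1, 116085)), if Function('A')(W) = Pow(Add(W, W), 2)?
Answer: -121714701245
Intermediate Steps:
Function('A')(W) = Mul(4, Pow(W, 2)) (Function('A')(W) = Pow(Mul(2, W), 2) = Mul(4, Pow(W, 2)))
Add(Mul(Add(155626, Function('A')(271)), Add(-238976, -31868)), Mul(-1, 116085)) = Add(Mul(Add(155626, Mul(4, Pow(271, 2))), Add(-238976, -31868)), Mul(-1, 116085)) = Add(Mul(Add(155626, Mul(4, 73441)), -270844), -116085) = Add(Mul(Add(155626, 293764), -270844), -116085) = Add(Mul(449390, -270844), -116085) = Add(-121714585160, -116085) = -121714701245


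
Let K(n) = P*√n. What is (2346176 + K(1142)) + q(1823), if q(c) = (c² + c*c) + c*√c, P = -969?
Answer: 8992834 - 969*√1142 + 1823*√1823 ≈ 9.0379e+6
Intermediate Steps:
q(c) = c^(3/2) + 2*c² (q(c) = (c² + c²) + c^(3/2) = 2*c² + c^(3/2) = c^(3/2) + 2*c²)
K(n) = -969*√n
(2346176 + K(1142)) + q(1823) = (2346176 - 969*√1142) + (1823^(3/2) + 2*1823²) = (2346176 - 969*√1142) + (1823*√1823 + 2*3323329) = (2346176 - 969*√1142) + (1823*√1823 + 6646658) = (2346176 - 969*√1142) + (6646658 + 1823*√1823) = 8992834 - 969*√1142 + 1823*√1823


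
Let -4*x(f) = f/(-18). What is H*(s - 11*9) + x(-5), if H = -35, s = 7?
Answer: 231835/72 ≈ 3219.9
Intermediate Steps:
x(f) = f/72 (x(f) = -f/(4*(-18)) = -f*(-1)/(4*18) = -(-1)*f/72 = f/72)
H*(s - 11*9) + x(-5) = -35*(7 - 11*9) + (1/72)*(-5) = -35*(7 - 99) - 5/72 = -35*(-92) - 5/72 = 3220 - 5/72 = 231835/72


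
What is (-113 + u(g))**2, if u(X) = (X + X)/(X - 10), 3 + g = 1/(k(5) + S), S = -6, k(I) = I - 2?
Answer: 50625/4 ≈ 12656.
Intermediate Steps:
k(I) = -2 + I
g = -10/3 (g = -3 + 1/((-2 + 5) - 6) = -3 + 1/(3 - 6) = -3 + 1/(-3) = -3 - 1/3 = -10/3 ≈ -3.3333)
u(X) = 2*X/(-10 + X) (u(X) = (2*X)/(-10 + X) = 2*X/(-10 + X))
(-113 + u(g))**2 = (-113 + 2*(-10/3)/(-10 - 10/3))**2 = (-113 + 2*(-10/3)/(-40/3))**2 = (-113 + 2*(-10/3)*(-3/40))**2 = (-113 + 1/2)**2 = (-225/2)**2 = 50625/4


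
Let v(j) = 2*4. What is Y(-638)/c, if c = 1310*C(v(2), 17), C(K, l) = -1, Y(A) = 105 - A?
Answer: -743/1310 ≈ -0.56718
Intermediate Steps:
v(j) = 8
c = -1310 (c = 1310*(-1) = -1310)
Y(-638)/c = (105 - 1*(-638))/(-1310) = (105 + 638)*(-1/1310) = 743*(-1/1310) = -743/1310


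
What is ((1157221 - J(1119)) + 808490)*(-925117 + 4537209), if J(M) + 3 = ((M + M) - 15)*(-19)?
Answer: 7252903743492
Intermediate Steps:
J(M) = 282 - 38*M (J(M) = -3 + ((M + M) - 15)*(-19) = -3 + (2*M - 15)*(-19) = -3 + (-15 + 2*M)*(-19) = -3 + (285 - 38*M) = 282 - 38*M)
((1157221 - J(1119)) + 808490)*(-925117 + 4537209) = ((1157221 - (282 - 38*1119)) + 808490)*(-925117 + 4537209) = ((1157221 - (282 - 42522)) + 808490)*3612092 = ((1157221 - 1*(-42240)) + 808490)*3612092 = ((1157221 + 42240) + 808490)*3612092 = (1199461 + 808490)*3612092 = 2007951*3612092 = 7252903743492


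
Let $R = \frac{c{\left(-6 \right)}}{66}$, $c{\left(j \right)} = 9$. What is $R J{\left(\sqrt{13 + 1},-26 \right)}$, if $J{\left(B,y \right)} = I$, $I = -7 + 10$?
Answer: $\frac{9}{22} \approx 0.40909$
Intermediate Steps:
$I = 3$
$J{\left(B,y \right)} = 3$
$R = \frac{3}{22}$ ($R = \frac{9}{66} = 9 \cdot \frac{1}{66} = \frac{3}{22} \approx 0.13636$)
$R J{\left(\sqrt{13 + 1},-26 \right)} = \frac{3}{22} \cdot 3 = \frac{9}{22}$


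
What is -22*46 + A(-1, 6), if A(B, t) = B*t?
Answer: -1018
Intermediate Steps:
-22*46 + A(-1, 6) = -22*46 - 1*6 = -1012 - 6 = -1018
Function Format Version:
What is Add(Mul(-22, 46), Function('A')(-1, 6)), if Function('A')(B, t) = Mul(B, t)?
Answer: -1018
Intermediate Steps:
Add(Mul(-22, 46), Function('A')(-1, 6)) = Add(Mul(-22, 46), Mul(-1, 6)) = Add(-1012, -6) = -1018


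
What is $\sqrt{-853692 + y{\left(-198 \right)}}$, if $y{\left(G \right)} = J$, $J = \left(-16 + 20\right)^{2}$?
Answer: $2 i \sqrt{213419} \approx 923.95 i$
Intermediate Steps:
$J = 16$ ($J = 4^{2} = 16$)
$y{\left(G \right)} = 16$
$\sqrt{-853692 + y{\left(-198 \right)}} = \sqrt{-853692 + 16} = \sqrt{-853676} = 2 i \sqrt{213419}$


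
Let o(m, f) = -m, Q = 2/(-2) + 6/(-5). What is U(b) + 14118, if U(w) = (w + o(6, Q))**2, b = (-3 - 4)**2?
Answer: 15967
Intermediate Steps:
Q = -11/5 (Q = 2*(-1/2) + 6*(-1/5) = -1 - 6/5 = -11/5 ≈ -2.2000)
b = 49 (b = (-7)**2 = 49)
U(w) = (-6 + w)**2 (U(w) = (w - 1*6)**2 = (w - 6)**2 = (-6 + w)**2)
U(b) + 14118 = (-6 + 49)**2 + 14118 = 43**2 + 14118 = 1849 + 14118 = 15967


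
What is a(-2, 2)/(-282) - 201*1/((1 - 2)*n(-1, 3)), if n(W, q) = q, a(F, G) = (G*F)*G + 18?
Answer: 9442/141 ≈ 66.965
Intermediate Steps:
a(F, G) = 18 + F*G² (a(F, G) = (F*G)*G + 18 = F*G² + 18 = 18 + F*G²)
a(-2, 2)/(-282) - 201*1/((1 - 2)*n(-1, 3)) = (18 - 2*2²)/(-282) - 201*1/(3*(1 - 2)) = (18 - 2*4)*(-1/282) - 201/(3*(-1)) = (18 - 8)*(-1/282) - 201/(-3) = 10*(-1/282) - 201*(-⅓) = -5/141 + 67 = 9442/141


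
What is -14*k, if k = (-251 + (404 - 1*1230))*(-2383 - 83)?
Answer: -37182348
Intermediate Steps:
k = 2655882 (k = (-251 + (404 - 1230))*(-2466) = (-251 - 826)*(-2466) = -1077*(-2466) = 2655882)
-14*k = -14*2655882 = -37182348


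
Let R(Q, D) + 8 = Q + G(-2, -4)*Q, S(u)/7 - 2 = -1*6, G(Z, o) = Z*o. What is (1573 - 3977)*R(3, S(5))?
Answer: -45676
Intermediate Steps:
S(u) = -28 (S(u) = 14 + 7*(-1*6) = 14 + 7*(-6) = 14 - 42 = -28)
R(Q, D) = -8 + 9*Q (R(Q, D) = -8 + (Q + (-2*(-4))*Q) = -8 + (Q + 8*Q) = -8 + 9*Q)
(1573 - 3977)*R(3, S(5)) = (1573 - 3977)*(-8 + 9*3) = -2404*(-8 + 27) = -2404*19 = -45676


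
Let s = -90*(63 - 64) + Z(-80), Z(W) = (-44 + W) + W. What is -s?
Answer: 114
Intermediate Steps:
Z(W) = -44 + 2*W
s = -114 (s = -90*(63 - 64) + (-44 + 2*(-80)) = -90*(-1) + (-44 - 160) = 90 - 204 = -114)
-s = -1*(-114) = 114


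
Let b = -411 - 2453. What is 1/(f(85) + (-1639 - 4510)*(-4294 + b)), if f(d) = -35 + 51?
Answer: 1/44014558 ≈ 2.2720e-8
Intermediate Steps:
b = -2864
f(d) = 16
1/(f(85) + (-1639 - 4510)*(-4294 + b)) = 1/(16 + (-1639 - 4510)*(-4294 - 2864)) = 1/(16 - 6149*(-7158)) = 1/(16 + 44014542) = 1/44014558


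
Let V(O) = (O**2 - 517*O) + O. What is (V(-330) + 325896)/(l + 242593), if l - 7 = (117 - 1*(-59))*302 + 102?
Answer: 100846/49309 ≈ 2.0452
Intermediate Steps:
V(O) = O**2 - 516*O
l = 53261 (l = 7 + ((117 - 1*(-59))*302 + 102) = 7 + ((117 + 59)*302 + 102) = 7 + (176*302 + 102) = 7 + (53152 + 102) = 7 + 53254 = 53261)
(V(-330) + 325896)/(l + 242593) = (-330*(-516 - 330) + 325896)/(53261 + 242593) = (-330*(-846) + 325896)/295854 = (279180 + 325896)*(1/295854) = 605076*(1/295854) = 100846/49309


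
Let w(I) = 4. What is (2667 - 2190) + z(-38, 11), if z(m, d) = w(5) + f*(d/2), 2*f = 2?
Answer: 973/2 ≈ 486.50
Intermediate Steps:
f = 1 (f = (½)*2 = 1)
z(m, d) = 4 + d/2 (z(m, d) = 4 + 1*(d/2) = 4 + d/2)
(2667 - 2190) + z(-38, 11) = (2667 - 2190) + (4 + (½)*11) = 477 + (4 + 11/2) = 477 + 19/2 = 973/2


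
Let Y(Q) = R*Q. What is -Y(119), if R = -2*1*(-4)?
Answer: -952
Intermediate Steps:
R = 8 (R = -2*(-4) = 8)
Y(Q) = 8*Q
-Y(119) = -8*119 = -1*952 = -952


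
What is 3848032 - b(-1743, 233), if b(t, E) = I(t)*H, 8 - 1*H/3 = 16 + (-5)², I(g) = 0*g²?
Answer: 3848032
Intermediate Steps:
I(g) = 0
H = -99 (H = 24 - 3*(16 + (-5)²) = 24 - 3*(16 + 25) = 24 - 3*41 = 24 - 123 = -99)
b(t, E) = 0 (b(t, E) = 0*(-99) = 0)
3848032 - b(-1743, 233) = 3848032 - 1*0 = 3848032 + 0 = 3848032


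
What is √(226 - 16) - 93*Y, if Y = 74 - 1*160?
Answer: 7998 + √210 ≈ 8012.5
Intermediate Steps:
Y = -86 (Y = 74 - 160 = -86)
√(226 - 16) - 93*Y = √(226 - 16) - 93*(-86) = √210 + 7998 = 7998 + √210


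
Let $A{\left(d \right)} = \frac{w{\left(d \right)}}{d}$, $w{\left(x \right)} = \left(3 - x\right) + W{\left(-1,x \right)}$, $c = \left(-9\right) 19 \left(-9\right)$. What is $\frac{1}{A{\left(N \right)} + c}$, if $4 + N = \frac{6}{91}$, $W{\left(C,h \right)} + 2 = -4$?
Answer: $\frac{358}{550877} \approx 0.00064987$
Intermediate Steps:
$W{\left(C,h \right)} = -6$ ($W{\left(C,h \right)} = -2 - 4 = -6$)
$c = 1539$ ($c = \left(-171\right) \left(-9\right) = 1539$)
$w{\left(x \right)} = -3 - x$ ($w{\left(x \right)} = \left(3 - x\right) - 6 = -3 - x$)
$N = - \frac{358}{91}$ ($N = -4 + \frac{6}{91} = - \frac{358}{91} \approx -3.9341$)
$A{\left(d \right)} = \frac{-3 - d}{d}$
$\frac{1}{A{\left(N \right)} + c} = \frac{1}{\frac{-3 - - \frac{358}{91}}{- \frac{358}{91}} + 1539} = \frac{1}{- \frac{91 \left(-3 + \frac{358}{91}\right)}{358} + 1539} = \frac{1}{\left(- \frac{91}{358}\right) \frac{85}{91} + 1539} = \frac{1}{- \frac{85}{358} + 1539} = \frac{1}{\frac{550877}{358}} = \frac{358}{550877}$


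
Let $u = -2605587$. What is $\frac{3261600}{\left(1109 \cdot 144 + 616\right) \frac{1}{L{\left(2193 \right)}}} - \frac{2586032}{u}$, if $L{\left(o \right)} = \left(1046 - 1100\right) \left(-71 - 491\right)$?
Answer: $\frac{32238666059820448}{52213357893} \approx 6.1744 \cdot 10^{5}$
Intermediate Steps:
$L{\left(o \right)} = 30348$ ($L{\left(o \right)} = \left(-54\right) \left(-562\right) = 30348$)
$\frac{3261600}{\left(1109 \cdot 144 + 616\right) \frac{1}{L{\left(2193 \right)}}} - \frac{2586032}{u} = \frac{3261600}{\left(1109 \cdot 144 + 616\right) \frac{1}{30348}} - \frac{2586032}{-2605587} = \frac{3261600}{\left(159696 + 616\right) \frac{1}{30348}} - - \frac{2586032}{2605587} = \frac{3261600}{160312 \cdot \frac{1}{30348}} + \frac{2586032}{2605587} = \frac{3261600}{\frac{40078}{7587}} + \frac{2586032}{2605587} = 3261600 \cdot \frac{7587}{40078} + \frac{2586032}{2605587} = \frac{12372879600}{20039} + \frac{2586032}{2605587} = \frac{32238666059820448}{52213357893}$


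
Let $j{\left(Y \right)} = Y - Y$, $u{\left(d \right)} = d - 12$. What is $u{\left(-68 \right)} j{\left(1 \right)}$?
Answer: $0$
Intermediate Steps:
$u{\left(d \right)} = -12 + d$
$j{\left(Y \right)} = 0$
$u{\left(-68 \right)} j{\left(1 \right)} = \left(-12 - 68\right) 0 = \left(-80\right) 0 = 0$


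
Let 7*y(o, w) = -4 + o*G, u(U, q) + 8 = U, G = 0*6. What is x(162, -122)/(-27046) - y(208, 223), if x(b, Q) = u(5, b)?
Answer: 108205/189322 ≈ 0.57154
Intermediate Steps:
G = 0
u(U, q) = -8 + U
x(b, Q) = -3 (x(b, Q) = -8 + 5 = -3)
y(o, w) = -4/7 (y(o, w) = (-4 + o*0)/7 = (-4 + 0)/7 = (⅐)*(-4) = -4/7)
x(162, -122)/(-27046) - y(208, 223) = -3/(-27046) - 1*(-4/7) = -3*(-1/27046) + 4/7 = 3/27046 + 4/7 = 108205/189322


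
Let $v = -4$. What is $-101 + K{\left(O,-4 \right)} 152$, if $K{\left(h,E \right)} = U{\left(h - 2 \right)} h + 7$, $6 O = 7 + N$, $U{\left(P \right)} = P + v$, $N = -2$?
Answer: $\frac{2777}{9} \approx 308.56$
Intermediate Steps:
$U{\left(P \right)} = -4 + P$ ($U{\left(P \right)} = P - 4 = -4 + P$)
$O = \frac{5}{6}$ ($O = \frac{7 - 2}{6} = \frac{1}{6} \cdot 5 = \frac{5}{6} \approx 0.83333$)
$K{\left(h,E \right)} = 7 + h \left(-6 + h\right)$ ($K{\left(h,E \right)} = \left(-4 + \left(h - 2\right)\right) h + 7 = \left(-4 + \left(-2 + h\right)\right) h + 7 = \left(-6 + h\right) h + 7 = h \left(-6 + h\right) + 7 = 7 + h \left(-6 + h\right)$)
$-101 + K{\left(O,-4 \right)} 152 = -101 + \left(7 + \frac{5 \left(-6 + \frac{5}{6}\right)}{6}\right) 152 = -101 + \left(7 + \frac{5}{6} \left(- \frac{31}{6}\right)\right) 152 = -101 + \left(7 - \frac{155}{36}\right) 152 = -101 + \frac{97}{36} \cdot 152 = -101 + \frac{3686}{9} = \frac{2777}{9}$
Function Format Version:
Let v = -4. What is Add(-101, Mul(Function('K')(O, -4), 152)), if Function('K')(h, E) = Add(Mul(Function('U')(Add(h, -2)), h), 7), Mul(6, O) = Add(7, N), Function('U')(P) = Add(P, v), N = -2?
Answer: Rational(2777, 9) ≈ 308.56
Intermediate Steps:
Function('U')(P) = Add(-4, P) (Function('U')(P) = Add(P, -4) = Add(-4, P))
O = Rational(5, 6) (O = Mul(Rational(1, 6), Add(7, -2)) = Mul(Rational(1, 6), 5) = Rational(5, 6) ≈ 0.83333)
Function('K')(h, E) = Add(7, Mul(h, Add(-6, h))) (Function('K')(h, E) = Add(Mul(Add(-4, Add(h, -2)), h), 7) = Add(Mul(Add(-4, Add(-2, h)), h), 7) = Add(Mul(Add(-6, h), h), 7) = Add(Mul(h, Add(-6, h)), 7) = Add(7, Mul(h, Add(-6, h))))
Add(-101, Mul(Function('K')(O, -4), 152)) = Add(-101, Mul(Add(7, Mul(Rational(5, 6), Add(-6, Rational(5, 6)))), 152)) = Add(-101, Mul(Add(7, Mul(Rational(5, 6), Rational(-31, 6))), 152)) = Add(-101, Mul(Add(7, Rational(-155, 36)), 152)) = Add(-101, Mul(Rational(97, 36), 152)) = Add(-101, Rational(3686, 9)) = Rational(2777, 9)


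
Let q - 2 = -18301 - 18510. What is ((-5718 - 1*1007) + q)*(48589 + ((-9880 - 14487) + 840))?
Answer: -1091049108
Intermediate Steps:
q = -36809 (q = 2 + (-18301 - 18510) = 2 - 36811 = -36809)
((-5718 - 1*1007) + q)*(48589 + ((-9880 - 14487) + 840)) = ((-5718 - 1*1007) - 36809)*(48589 + ((-9880 - 14487) + 840)) = ((-5718 - 1007) - 36809)*(48589 + (-24367 + 840)) = (-6725 - 36809)*(48589 - 23527) = -43534*25062 = -1091049108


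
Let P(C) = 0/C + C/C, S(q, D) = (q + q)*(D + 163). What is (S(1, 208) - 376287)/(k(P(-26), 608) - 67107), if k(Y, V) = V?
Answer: 375545/66499 ≈ 5.6474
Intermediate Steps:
S(q, D) = 2*q*(163 + D) (S(q, D) = (2*q)*(163 + D) = 2*q*(163 + D))
P(C) = 1 (P(C) = 0 + 1 = 1)
(S(1, 208) - 376287)/(k(P(-26), 608) - 67107) = (2*1*(163 + 208) - 376287)/(608 - 67107) = (2*1*371 - 376287)/(-66499) = (742 - 376287)*(-1/66499) = -375545*(-1/66499) = 375545/66499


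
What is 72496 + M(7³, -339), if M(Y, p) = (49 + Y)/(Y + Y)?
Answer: 507476/7 ≈ 72497.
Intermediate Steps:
M(Y, p) = (49 + Y)/(2*Y) (M(Y, p) = (49 + Y)/((2*Y)) = (49 + Y)*(1/(2*Y)) = (49 + Y)/(2*Y))
72496 + M(7³, -339) = 72496 + (49 + 7³)/(2*(7³)) = 72496 + (½)*(49 + 343)/343 = 72496 + (½)*(1/343)*392 = 72496 + 4/7 = 507476/7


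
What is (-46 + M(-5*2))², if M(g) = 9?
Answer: 1369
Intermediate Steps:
(-46 + M(-5*2))² = (-46 + 9)² = (-37)² = 1369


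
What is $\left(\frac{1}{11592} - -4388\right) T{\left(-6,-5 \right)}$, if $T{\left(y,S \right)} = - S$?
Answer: $\frac{254328485}{11592} \approx 21940.0$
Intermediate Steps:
$\left(\frac{1}{11592} - -4388\right) T{\left(-6,-5 \right)} = \left(\frac{1}{11592} - -4388\right) \left(\left(-1\right) \left(-5\right)\right) = \left(\frac{1}{11592} + 4388\right) 5 = \frac{50865697}{11592} \cdot 5 = \frac{254328485}{11592}$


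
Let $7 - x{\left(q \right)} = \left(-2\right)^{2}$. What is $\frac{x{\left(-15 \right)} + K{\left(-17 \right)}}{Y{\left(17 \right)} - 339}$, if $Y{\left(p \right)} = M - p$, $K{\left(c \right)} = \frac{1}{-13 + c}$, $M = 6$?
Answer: $- \frac{89}{10500} \approx -0.0084762$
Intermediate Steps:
$x{\left(q \right)} = 3$ ($x{\left(q \right)} = 7 - \left(-2\right)^{2} = 7 - 4 = 3$)
$Y{\left(p \right)} = 6 - p$
$\frac{x{\left(-15 \right)} + K{\left(-17 \right)}}{Y{\left(17 \right)} - 339} = \frac{3 + \frac{1}{-13 - 17}}{\left(6 - 17\right) - 339} = \frac{3 + \frac{1}{-30}}{\left(6 - 17\right) - 339} = \frac{3 - \frac{1}{30}}{-11 - 339} = \frac{89}{30 \left(-350\right)} = \frac{89}{30} \left(- \frac{1}{350}\right) = - \frac{89}{10500}$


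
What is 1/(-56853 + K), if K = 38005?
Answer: -1/18848 ≈ -5.3056e-5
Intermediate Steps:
1/(-56853 + K) = 1/(-56853 + 38005) = 1/(-18848) = -1/18848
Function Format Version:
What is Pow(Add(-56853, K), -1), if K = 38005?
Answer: Rational(-1, 18848) ≈ -5.3056e-5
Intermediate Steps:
Pow(Add(-56853, K), -1) = Pow(Add(-56853, 38005), -1) = Pow(-18848, -1) = Rational(-1, 18848)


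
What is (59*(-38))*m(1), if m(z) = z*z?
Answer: -2242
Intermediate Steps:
m(z) = z**2
(59*(-38))*m(1) = (59*(-38))*1**2 = -2242*1 = -2242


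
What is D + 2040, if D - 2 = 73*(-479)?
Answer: -32925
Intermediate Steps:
D = -34965 (D = 2 + 73*(-479) = 2 - 34967 = -34965)
D + 2040 = -34965 + 2040 = -32925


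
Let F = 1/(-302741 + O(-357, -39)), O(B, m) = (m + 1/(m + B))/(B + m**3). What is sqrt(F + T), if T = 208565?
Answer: sqrt(10675142783694766150495265911229)/7154283263291 ≈ 456.69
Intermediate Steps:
O(B, m) = (m + 1/(B + m))/(B + m**3)
F = -23631696/7154283263291 (F = 1/(-302741 + (1 + (-39)**2 - 357*(-39))/((-357)**2 + (-39)**4 - 357*(-39) - 357*(-39)**3)) = 1/(-302741 + (1 + 1521 + 13923)/(127449 + 2313441 + 13923 - 357*(-59319))) = 1/(-302741 + 15445/(127449 + 2313441 + 13923 + 21176883)) = 1/(-302741 + 15445/23631696) = 1/(-7154283263291/23631696) = -23631696/7154283263291 ≈ -3.3032e-6)
sqrt(F + T) = sqrt(-23631696/7154283263291 + 208565) = sqrt(1492133088784655719/7154283263291) = sqrt(10675142783694766150495265911229)/7154283263291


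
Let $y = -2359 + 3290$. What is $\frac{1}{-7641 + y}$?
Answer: $- \frac{1}{6710} \approx -0.00014903$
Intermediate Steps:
$y = 931$
$\frac{1}{-7641 + y} = \frac{1}{-7641 + 931} = \frac{1}{-6710} = - \frac{1}{6710}$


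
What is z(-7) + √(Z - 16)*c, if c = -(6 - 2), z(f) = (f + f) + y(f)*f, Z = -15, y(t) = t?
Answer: 35 - 4*I*√31 ≈ 35.0 - 22.271*I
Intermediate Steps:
z(f) = f² + 2*f (z(f) = (f + f) + f*f = 2*f + f² = f² + 2*f)
c = -4 (c = -1*4 = -4)
z(-7) + √(Z - 16)*c = -7*(2 - 7) + √(-15 - 16)*(-4) = -7*(-5) + √(-31)*(-4) = 35 + (I*√31)*(-4) = 35 - 4*I*√31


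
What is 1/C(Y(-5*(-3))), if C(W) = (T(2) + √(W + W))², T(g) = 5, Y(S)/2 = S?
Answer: 17/245 - 4*√15/245 ≈ 0.0061554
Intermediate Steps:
Y(S) = 2*S
C(W) = (5 + √2*√W)² (C(W) = (5 + √(W + W))² = (5 + √(2*W))² = (5 + √2*√W)²)
1/C(Y(-5*(-3))) = 1/((5 + √2*√(2*(-5*(-3))))²) = 1/((5 + √2*√(2*15))²) = 1/((5 + √2*√30)²) = 1/((5 + 2*√15)²) = (5 + 2*√15)⁻²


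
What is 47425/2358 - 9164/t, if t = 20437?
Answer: 947616013/48190446 ≈ 19.664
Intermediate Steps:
47425/2358 - 9164/t = 47425/2358 - 9164/20437 = 947616013/48190446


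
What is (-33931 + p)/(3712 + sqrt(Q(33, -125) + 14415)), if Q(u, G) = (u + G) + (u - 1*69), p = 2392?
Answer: -39024256/4588219 + 10513*sqrt(14287)/4588219 ≈ -8.2314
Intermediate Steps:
Q(u, G) = -69 + G + 2*u (Q(u, G) = (G + u) + (u - 69) = (G + u) + (-69 + u) = -69 + G + 2*u)
(-33931 + p)/(3712 + sqrt(Q(33, -125) + 14415)) = (-33931 + 2392)/(3712 + sqrt((-69 - 125 + 2*33) + 14415)) = -31539/(3712 + sqrt((-69 - 125 + 66) + 14415)) = -31539/(3712 + sqrt(-128 + 14415)) = -31539/(3712 + sqrt(14287))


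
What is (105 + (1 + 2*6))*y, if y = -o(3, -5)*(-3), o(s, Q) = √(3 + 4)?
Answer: 354*√7 ≈ 936.60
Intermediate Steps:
o(s, Q) = √7
y = 3*√7 (y = -√7*(-3) = 3*√7 ≈ 7.9373)
(105 + (1 + 2*6))*y = (105 + (1 + 2*6))*(3*√7) = (105 + (1 + 12))*(3*√7) = (105 + 13)*(3*√7) = 118*(3*√7) = 354*√7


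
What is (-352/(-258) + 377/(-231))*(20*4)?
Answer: -212720/9933 ≈ -21.415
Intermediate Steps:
(-352/(-258) + 377/(-231))*(20*4) = (-352*(-1/258) + 377*(-1/231))*80 = (176/129 - 377/231)*80 = -2659/9933*80 = -212720/9933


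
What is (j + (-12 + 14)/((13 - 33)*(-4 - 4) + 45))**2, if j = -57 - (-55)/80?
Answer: 34104116929/10758400 ≈ 3170.0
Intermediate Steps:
j = -901/16 (j = -57 - (-55)/80 = -57 - 1*(-11/16) = -57 + 11/16 = -901/16 ≈ -56.313)
(j + (-12 + 14)/((13 - 33)*(-4 - 4) + 45))**2 = (-901/16 + (-12 + 14)/((13 - 33)*(-4 - 4) + 45))**2 = (-901/16 + 2/(-20*(-8) + 45))**2 = (-901/16 + 2/(160 + 45))**2 = (-901/16 + 2/205)**2 = (-184673/3280)**2 = 34104116929/10758400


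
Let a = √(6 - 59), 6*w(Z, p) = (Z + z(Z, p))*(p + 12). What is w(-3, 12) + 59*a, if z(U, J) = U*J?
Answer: -156 + 59*I*√53 ≈ -156.0 + 429.53*I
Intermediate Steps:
z(U, J) = J*U
w(Z, p) = (12 + p)*(Z + Z*p)/6 (w(Z, p) = ((Z + p*Z)*(p + 12))/6 = ((Z + Z*p)*(12 + p))/6 = ((12 + p)*(Z + Z*p))/6 = (12 + p)*(Z + Z*p)/6)
a = I*√53 (a = √(-53) = I*√53 ≈ 7.2801*I)
w(-3, 12) + 59*a = (⅙)*(-3)*(12 + 12² + 13*12) + 59*(I*√53) = (⅙)*(-3)*(12 + 144 + 156) + 59*I*√53 = (⅙)*(-3)*312 + 59*I*√53 = -156 + 59*I*√53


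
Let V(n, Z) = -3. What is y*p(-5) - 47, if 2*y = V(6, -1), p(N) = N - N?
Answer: -47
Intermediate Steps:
p(N) = 0
y = -3/2 (y = (½)*(-3) = -3/2 ≈ -1.5000)
y*p(-5) - 47 = -3/2*0 - 47 = 0 - 47 = -47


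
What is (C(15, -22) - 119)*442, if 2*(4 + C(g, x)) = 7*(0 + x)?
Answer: -88400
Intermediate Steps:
C(g, x) = -4 + 7*x/2 (C(g, x) = -4 + (7*(0 + x))/2 = -4 + (7*x)/2 = -4 + 7*x/2)
(C(15, -22) - 119)*442 = ((-4 + (7/2)*(-22)) - 119)*442 = ((-4 - 77) - 119)*442 = (-81 - 119)*442 = -200*442 = -88400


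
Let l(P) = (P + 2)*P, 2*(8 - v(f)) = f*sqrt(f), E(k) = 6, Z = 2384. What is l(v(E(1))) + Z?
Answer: 2518 - 54*sqrt(6) ≈ 2385.7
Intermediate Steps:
v(f) = 8 - f**(3/2)/2 (v(f) = 8 - f*sqrt(f)/2 = 8 - f**(3/2)/2)
l(P) = P*(2 + P) (l(P) = (2 + P)*P = P*(2 + P))
l(v(E(1))) + Z = (8 - 3*sqrt(6))*(2 + (8 - 3*sqrt(6))) + 2384 = (8 - 3*sqrt(6))*(10 - 3*sqrt(6)) + 2384 = 2384 + (8 - 3*sqrt(6))*(10 - 3*sqrt(6))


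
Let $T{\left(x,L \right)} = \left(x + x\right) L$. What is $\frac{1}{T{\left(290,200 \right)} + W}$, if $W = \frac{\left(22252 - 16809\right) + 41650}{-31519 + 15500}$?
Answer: $\frac{16019}{1858156907} \approx 8.6209 \cdot 10^{-6}$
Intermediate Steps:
$T{\left(x,L \right)} = 2 L x$ ($T{\left(x,L \right)} = 2 x L = 2 L x$)
$W = - \frac{47093}{16019}$ ($W = \frac{5443 + 41650}{-16019} = 47093 \left(- \frac{1}{16019}\right) = - \frac{47093}{16019} \approx -2.9398$)
$\frac{1}{T{\left(290,200 \right)} + W} = \frac{1}{2 \cdot 200 \cdot 290 - \frac{47093}{16019}} = \frac{1}{116000 - \frac{47093}{16019}} = \frac{1}{\frac{1858156907}{16019}} = \frac{16019}{1858156907}$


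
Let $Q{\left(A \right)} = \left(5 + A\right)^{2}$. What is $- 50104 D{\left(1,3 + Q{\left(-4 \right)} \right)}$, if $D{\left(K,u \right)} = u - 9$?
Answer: $250520$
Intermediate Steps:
$D{\left(K,u \right)} = -9 + u$ ($D{\left(K,u \right)} = u - 9 = -9 + u$)
$- 50104 D{\left(1,3 + Q{\left(-4 \right)} \right)} = - 50104 \left(-9 + \left(3 + \left(5 - 4\right)^{2}\right)\right) = - 50104 \left(-9 + \left(3 + 1^{2}\right)\right) = - 50104 \left(-9 + \left(3 + 1\right)\right) = - 50104 \left(-9 + 4\right) = \left(-50104\right) \left(-5\right) = 250520$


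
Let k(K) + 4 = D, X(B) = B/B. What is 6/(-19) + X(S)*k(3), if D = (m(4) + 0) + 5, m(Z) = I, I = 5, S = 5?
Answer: 108/19 ≈ 5.6842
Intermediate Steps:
X(B) = 1
m(Z) = 5
D = 10 (D = (5 + 0) + 5 = 5 + 5 = 10)
k(K) = 6 (k(K) = -4 + 10 = 6)
6/(-19) + X(S)*k(3) = 6/(-19) + 1*6 = 6*(-1/19) + 6 = -6/19 + 6 = 108/19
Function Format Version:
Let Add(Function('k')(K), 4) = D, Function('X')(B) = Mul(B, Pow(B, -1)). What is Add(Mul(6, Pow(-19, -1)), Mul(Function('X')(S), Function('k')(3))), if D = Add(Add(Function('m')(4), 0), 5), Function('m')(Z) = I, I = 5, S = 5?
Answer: Rational(108, 19) ≈ 5.6842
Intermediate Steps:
Function('X')(B) = 1
Function('m')(Z) = 5
D = 10 (D = Add(Add(5, 0), 5) = Add(5, 5) = 10)
Function('k')(K) = 6 (Function('k')(K) = Add(-4, 10) = 6)
Add(Mul(6, Pow(-19, -1)), Mul(Function('X')(S), Function('k')(3))) = Add(Mul(6, Pow(-19, -1)), Mul(1, 6)) = Add(Mul(6, Rational(-1, 19)), 6) = Add(Rational(-6, 19), 6) = Rational(108, 19)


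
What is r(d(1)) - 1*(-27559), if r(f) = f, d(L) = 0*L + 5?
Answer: 27564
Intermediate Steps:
d(L) = 5 (d(L) = 0 + 5 = 5)
r(d(1)) - 1*(-27559) = 5 - 1*(-27559) = 5 + 27559 = 27564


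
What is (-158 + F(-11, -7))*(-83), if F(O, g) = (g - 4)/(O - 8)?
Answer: 248253/19 ≈ 13066.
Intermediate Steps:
F(O, g) = (-4 + g)/(-8 + O)
(-158 + F(-11, -7))*(-83) = (-158 + (-4 - 7)/(-8 - 11))*(-83) = (-158 - 11/(-19))*(-83) = (-158 - 1/19*(-11))*(-83) = (-158 + 11/19)*(-83) = -2991/19*(-83) = 248253/19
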